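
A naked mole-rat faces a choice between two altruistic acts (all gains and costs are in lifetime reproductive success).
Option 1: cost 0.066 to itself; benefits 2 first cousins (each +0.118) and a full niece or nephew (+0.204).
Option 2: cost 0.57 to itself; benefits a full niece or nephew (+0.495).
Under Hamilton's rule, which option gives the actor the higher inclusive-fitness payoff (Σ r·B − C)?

Option 1

Option 1: r to a first cousin = 0.125.
Option 1: r to a full niece or nephew = 0.25.
Option 1: Σ r·B − C = (2·0.125·0.118 + 1·0.25·0.204) − 0.066 = 0.0145.
Option 2: r to a full niece or nephew = 0.25.
Option 2: Σ r·B − C = (1·0.25·0.495) − 0.57 = -0.44625.
Option 1 has the higher net inclusive-fitness payoff.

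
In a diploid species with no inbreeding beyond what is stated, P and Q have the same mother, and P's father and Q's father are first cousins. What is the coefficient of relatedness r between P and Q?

0.28125

Relatedness sums over independent paths through distinct common ancestors.
P and Q are related in two ways: half-sibs through their shared mother (r = 1/4) and second cousins through their fathers (r = 1/32).
r = 1/4 + 1/32 = 9/32 = 0.28125.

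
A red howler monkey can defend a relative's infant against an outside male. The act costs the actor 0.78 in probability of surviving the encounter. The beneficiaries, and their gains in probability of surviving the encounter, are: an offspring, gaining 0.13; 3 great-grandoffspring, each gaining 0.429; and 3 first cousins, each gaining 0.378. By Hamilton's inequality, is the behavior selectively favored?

No

Hamilton's rule: the trait is favored when the sum of r·B over every recipient exceeds the actor's cost C.
r to an offspring = 0.5 (one parent–offspring link: r = (1/2)^1 = 1/2).
r to a great-grandoffspring = 0.125 (three parent–offspring links: r = (1/2)^3 = 1/8).
r to a first cousin = 0.125 (first cousins share one grandparent pair — two paths of length 4: r = 2·(1/2)^4 = 1/8).
Summing one r·B term per recipient: 1·0.5·0.13 + 3·0.125·0.429 + 3·0.125·0.378 = 0.367625.
0.367625 < 0.78: the indirect benefit is less than the cost.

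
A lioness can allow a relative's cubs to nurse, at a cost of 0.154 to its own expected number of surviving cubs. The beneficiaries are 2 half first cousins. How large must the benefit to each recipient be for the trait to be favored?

r to a half first cousin = 0.0625 (half first cousins share one grandparent — one path of length 4: r = (1/2)^4 = 1/16).
Hamilton's rule with n recipients of equal r: n·r·B > C, so B > C/(n·r) = 0.154/(2·0.0625) = 1.232.

1.232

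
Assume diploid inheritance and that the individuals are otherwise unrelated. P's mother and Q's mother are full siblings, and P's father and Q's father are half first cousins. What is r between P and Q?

Relatedness sums over independent paths through distinct common ancestors.
P and Q are related in two ways: first cousins through their mothers (r = 1/8) and half second cousins through their fathers (r = 1/64).
r = 1/8 + 1/64 = 9/64 = 0.140625.

0.140625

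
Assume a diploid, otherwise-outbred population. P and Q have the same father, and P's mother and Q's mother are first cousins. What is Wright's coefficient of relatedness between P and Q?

Independent pedigree routes through distinct common ancestors add.
P and Q are related in two ways: half-sibs through their shared father (r = 1/4) and second cousins through their mothers (r = 1/32).
r = 1/4 + 1/32 = 0.28125.

0.28125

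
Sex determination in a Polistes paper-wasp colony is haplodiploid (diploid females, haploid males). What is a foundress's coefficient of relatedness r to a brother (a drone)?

Her haploid brother carries none of their father's genes and a random half of their mother's genome; that half matches the maternal half of her own genome with probability 1/2: r = 1/2 · 1/2 = 1/4.

0.25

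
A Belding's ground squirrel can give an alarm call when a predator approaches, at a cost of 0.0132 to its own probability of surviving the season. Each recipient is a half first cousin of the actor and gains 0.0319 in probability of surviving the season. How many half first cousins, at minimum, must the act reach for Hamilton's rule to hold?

7

r to a half first cousin = 0.0625 (half first cousins share one grandparent — one path of length 4: r = (1/2)^4 = 1/16).
Hamilton's rule: n·r·B > C  ⇒  n > C/(r·B) = 0.0132/(0.0625·0.0319) = 6.621.
The smallest integer exceeding 6.621 is 7.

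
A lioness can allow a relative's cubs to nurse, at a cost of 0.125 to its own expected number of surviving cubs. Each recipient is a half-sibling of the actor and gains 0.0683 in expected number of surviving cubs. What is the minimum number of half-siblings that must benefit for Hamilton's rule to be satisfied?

8

r to a half-sibling = 1/4 (half-sibs share one parent — one path of length 2: r = (1/2)^2 = 1/4).
Hamilton's rule: n·r·B > C  ⇒  n > C/(r·B) = 0.125/(0.25·0.0683) = 7.321.
The smallest integer exceeding 7.321 is 8.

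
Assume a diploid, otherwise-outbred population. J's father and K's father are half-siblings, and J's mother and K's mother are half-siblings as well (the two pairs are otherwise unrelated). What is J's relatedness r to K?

With two independent routes of shared ancestry, r is the sum of the two contributions.
J and K are related in two ways: half first cousins through their fathers (r = 1/16) and half first cousins through their mothers (r = 1/16).
r = 1/16 + 1/16 = 1/8 = 0.125.

0.125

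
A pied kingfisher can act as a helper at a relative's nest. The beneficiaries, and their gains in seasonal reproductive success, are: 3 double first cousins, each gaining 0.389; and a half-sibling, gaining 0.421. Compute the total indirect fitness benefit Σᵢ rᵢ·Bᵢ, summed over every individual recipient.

0.397

r to a double first cousin = 1/4 (double first cousins share both grandparent pairs — four paths of length 4: r = 4·(1/2)^4 = 1/4).
r to a half-sibling = 0.25 (half-sibs share one parent — one path of length 2: r = (1/2)^2 = 1/4).
Summing one r·B term per recipient: 3·0.25·0.389 + 1·0.25·0.421 = 0.397.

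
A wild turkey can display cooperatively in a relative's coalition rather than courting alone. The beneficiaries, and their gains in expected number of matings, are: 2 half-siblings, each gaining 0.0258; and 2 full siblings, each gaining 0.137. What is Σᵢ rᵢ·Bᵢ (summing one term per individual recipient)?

r to a half-sibling = 1/4 (half-sibs share one parent — one path of length 2: r = (1/2)^2 = 1/4).
r to a full sibling = 0.5 (full sibs share both parents — two paths of length 2: r = 2·(1/2)^2 = 1/2).
Summing one r·B term per recipient: 2·0.25·0.0258 + 2·0.5·0.137 = 0.1499.

0.1499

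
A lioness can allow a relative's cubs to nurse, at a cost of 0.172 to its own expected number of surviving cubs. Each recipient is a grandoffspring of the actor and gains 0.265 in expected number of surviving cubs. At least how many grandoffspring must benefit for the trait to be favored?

3

r to a grandoffspring = 1/4 (two parent–offspring links: r = (1/2)^2 = 1/4).
Hamilton's rule: n·r·B > C  ⇒  n > C/(r·B) = 0.172/(0.25·0.265) = 2.596.
The smallest integer exceeding 2.596 is 3.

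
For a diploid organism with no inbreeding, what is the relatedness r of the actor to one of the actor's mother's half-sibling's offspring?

0.0625

Each parent–offspring link contributes a factor of 1/2, and independent paths through distinct common ancestors add.
Half first cousins share one grandparent — one path of length 4: r = (1/2)^4 = 1/16.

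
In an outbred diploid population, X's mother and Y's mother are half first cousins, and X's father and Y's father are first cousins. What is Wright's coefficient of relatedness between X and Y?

Independent pedigree routes through distinct common ancestors add.
X and Y are related in two ways: half second cousins through their mothers (r = 1/64) and second cousins through their fathers (r = 1/32).
r = 1/64 + 1/32 = 0.046875.

0.046875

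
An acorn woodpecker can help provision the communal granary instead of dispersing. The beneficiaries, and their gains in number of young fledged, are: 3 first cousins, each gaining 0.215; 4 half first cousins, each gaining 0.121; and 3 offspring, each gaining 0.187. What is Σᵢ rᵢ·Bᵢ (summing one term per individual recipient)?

0.391375

r to a first cousin = 1/8 (first cousins share one grandparent pair — two paths of length 4: r = 2·(1/2)^4 = 1/8).
r to a half first cousin = 1/16 (half first cousins share one grandparent — one path of length 4: r = (1/2)^4 = 1/16).
r to an offspring = 0.5 (one parent–offspring link: r = (1/2)^1 = 1/2).
Summing one r·B term per recipient: 3·0.125·0.215 + 4·0.0625·0.121 + 3·0.5·0.187 = 0.391375.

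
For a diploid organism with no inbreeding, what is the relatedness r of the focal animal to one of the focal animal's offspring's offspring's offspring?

Each parent–offspring link contributes a factor of 1/2, and independent paths through distinct common ancestors add.
Three parent–offspring links: r = (1/2)^3 = 1/8.

0.125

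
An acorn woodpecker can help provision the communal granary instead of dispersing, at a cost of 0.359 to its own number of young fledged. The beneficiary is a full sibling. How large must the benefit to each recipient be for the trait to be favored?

0.718

r to a full sibling = 0.5 (full sibs share both parents — two paths of length 2: r = 2·(1/2)^2 = 1/2).
Hamilton's rule with n recipients of equal r: n·r·B > C, so B > C/(n·r) = 0.359/(1·0.5) = 0.718.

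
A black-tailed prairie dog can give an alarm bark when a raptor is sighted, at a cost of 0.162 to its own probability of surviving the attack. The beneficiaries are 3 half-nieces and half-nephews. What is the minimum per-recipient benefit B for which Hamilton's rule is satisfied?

r to a half-niece or half-nephew = 0.125 (half-aunt/uncle↔niece/nephew: one path of length 3: r = (1/2)^3 = 1/8).
Hamilton's rule with n recipients of equal r: n·r·B > C, so B > C/(n·r) = 0.162/(3·0.125) = 0.432.

0.432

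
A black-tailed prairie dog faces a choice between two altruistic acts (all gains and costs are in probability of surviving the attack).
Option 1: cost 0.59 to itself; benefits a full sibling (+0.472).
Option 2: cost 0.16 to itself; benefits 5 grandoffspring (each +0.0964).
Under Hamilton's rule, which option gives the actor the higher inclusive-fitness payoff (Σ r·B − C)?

Option 2

Option 1: r to a full sibling = 0.5.
Option 1: Σ r·B − C = (1·0.5·0.472) − 0.59 = -0.354.
Option 2: r to a grandoffspring = 0.25.
Option 2: Σ r·B − C = (5·0.25·0.0964) − 0.16 = -0.0395.
Option 2 has the higher net inclusive-fitness payoff.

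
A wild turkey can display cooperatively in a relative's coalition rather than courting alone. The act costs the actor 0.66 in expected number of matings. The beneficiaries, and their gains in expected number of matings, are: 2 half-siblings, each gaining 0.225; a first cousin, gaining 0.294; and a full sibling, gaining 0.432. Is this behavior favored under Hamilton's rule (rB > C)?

Hamilton's rule: the trait is favored when the sum of r·B over every recipient exceeds the actor's cost C.
r to a half-sibling = 1/4 (half-sibs share one parent — one path of length 2: r = (1/2)^2 = 1/4).
r to a first cousin = 0.125 (first cousins share one grandparent pair — two paths of length 4: r = 2·(1/2)^4 = 1/8).
r to a full sibling = 0.5 (full sibs share both parents — two paths of length 2: r = 2·(1/2)^2 = 1/2).
Summing one r·B term per recipient: 2·0.25·0.225 + 1·0.125·0.294 + 1·0.5·0.432 = 0.36525.
0.36525 < 0.66: the indirect benefit is less than the cost.

No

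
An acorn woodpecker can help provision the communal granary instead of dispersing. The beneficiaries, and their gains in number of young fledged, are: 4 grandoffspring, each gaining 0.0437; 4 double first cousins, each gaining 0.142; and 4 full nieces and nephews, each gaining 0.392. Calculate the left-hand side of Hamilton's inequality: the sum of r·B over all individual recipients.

0.5777

r to a grandoffspring = 1/4 (two parent–offspring links: r = (1/2)^2 = 1/4).
r to a double first cousin = 1/4 (double first cousins share both grandparent pairs — four paths of length 4: r = 4·(1/2)^4 = 1/4).
r to a full niece or nephew = 1/4 (full aunt/uncle↔niece/nephew: two paths of length 3 through the shared grandparent pair: r = 2·(1/2)^3 = 1/4).
Summing one r·B term per recipient: 4·0.25·0.0437 + 4·0.25·0.142 + 4·0.25·0.392 = 0.5777.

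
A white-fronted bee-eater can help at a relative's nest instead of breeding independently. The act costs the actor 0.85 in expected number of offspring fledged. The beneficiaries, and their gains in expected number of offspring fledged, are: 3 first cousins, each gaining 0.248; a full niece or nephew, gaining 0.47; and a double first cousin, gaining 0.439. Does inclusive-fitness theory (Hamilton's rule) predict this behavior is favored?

No

Hamilton's rule: the trait is favored when the sum of r·B over every recipient exceeds the actor's cost C.
r to a first cousin = 0.125 (first cousins share one grandparent pair — two paths of length 4: r = 2·(1/2)^4 = 1/8).
r to a full niece or nephew = 1/4 (full aunt/uncle↔niece/nephew: two paths of length 3 through the shared grandparent pair: r = 2·(1/2)^3 = 1/4).
r to a double first cousin = 1/4 (double first cousins share both grandparent pairs — four paths of length 4: r = 4·(1/2)^4 = 1/4).
Summing one r·B term per recipient: 3·0.125·0.248 + 1·0.25·0.47 + 1·0.25·0.439 = 0.32025.
0.32025 < 0.85: the indirect benefit is less than the cost.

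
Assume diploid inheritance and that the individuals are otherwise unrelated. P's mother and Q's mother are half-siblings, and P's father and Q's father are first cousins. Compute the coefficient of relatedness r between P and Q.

Wright's path rule: contributions from independent ancestry routes add.
P and Q are related in two ways: half first cousins through their mothers (r = 1/16) and second cousins through their fathers (r = 1/32).
r = 1/16 + 1/32 = 0.09375.

0.09375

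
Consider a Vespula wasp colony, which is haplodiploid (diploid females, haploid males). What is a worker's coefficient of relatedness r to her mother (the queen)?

One meiotic link between diploid queen and diploid daughter: r = 1/2.

0.5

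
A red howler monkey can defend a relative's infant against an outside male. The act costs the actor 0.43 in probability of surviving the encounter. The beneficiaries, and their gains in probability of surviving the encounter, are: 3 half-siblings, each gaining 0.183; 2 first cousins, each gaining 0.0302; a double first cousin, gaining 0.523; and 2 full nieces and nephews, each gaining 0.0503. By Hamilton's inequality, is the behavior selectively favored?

No

Hamilton's rule: the trait is favored when the sum of r·B over every recipient exceeds the actor's cost C.
r to a half-sibling = 1/4 (half-sibs share one parent — one path of length 2: r = (1/2)^2 = 1/4).
r to a first cousin = 0.125 (first cousins share one grandparent pair — two paths of length 4: r = 2·(1/2)^4 = 1/8).
r to a double first cousin = 1/4 (double first cousins share both grandparent pairs — four paths of length 4: r = 4·(1/2)^4 = 1/4).
r to a full niece or nephew = 1/4 (full aunt/uncle↔niece/nephew: two paths of length 3 through the shared grandparent pair: r = 2·(1/2)^3 = 1/4).
Summing one r·B term per recipient: 3·0.25·0.183 + 2·0.125·0.0302 + 1·0.25·0.523 + 2·0.25·0.0503 = 0.3007.
0.3007 < 0.43: the indirect benefit is less than the cost.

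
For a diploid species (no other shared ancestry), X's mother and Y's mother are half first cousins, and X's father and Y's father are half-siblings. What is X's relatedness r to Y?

Wright's path rule: contributions from independent ancestry routes add.
X and Y are related in two ways: half second cousins through their mothers (r = 1/64) and half first cousins through their fathers (r = 1/16).
r = 1/64 + 1/16 = 0.078125.

0.078125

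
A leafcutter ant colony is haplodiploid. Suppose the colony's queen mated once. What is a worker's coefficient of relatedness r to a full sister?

0.75

Haplodiploid full sisters inherit their father's entire haploid genome identically (contributing 1/2) and on average half of their mother's contribution (1/2 · 1/2 = 1/4); r = 1/2 + 1/4 = 3/4.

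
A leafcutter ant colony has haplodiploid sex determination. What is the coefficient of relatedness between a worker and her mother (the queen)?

One meiotic link between diploid queen and diploid daughter: r = 1/2.

0.5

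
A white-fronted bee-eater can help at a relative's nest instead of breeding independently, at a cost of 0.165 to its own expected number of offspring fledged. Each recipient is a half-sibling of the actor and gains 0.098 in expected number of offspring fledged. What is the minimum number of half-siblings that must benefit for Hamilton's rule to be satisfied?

r to a half-sibling = 1/4 (half-sibs share one parent — one path of length 2: r = (1/2)^2 = 1/4).
Hamilton's rule: n·r·B > C  ⇒  n > C/(r·B) = 0.165/(0.25·0.098) = 6.735.
The smallest integer exceeding 6.735 is 7.

7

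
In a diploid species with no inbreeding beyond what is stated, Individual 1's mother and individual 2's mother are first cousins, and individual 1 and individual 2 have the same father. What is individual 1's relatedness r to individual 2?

Wright's path rule: contributions from independent ancestry routes add.
Individual 1 and individual 2 are related in two ways: second cousins through their mothers (r = 1/32) and half-sibs through their shared father (r = 1/4).
r = 1/32 + 1/4 = 0.28125.

0.28125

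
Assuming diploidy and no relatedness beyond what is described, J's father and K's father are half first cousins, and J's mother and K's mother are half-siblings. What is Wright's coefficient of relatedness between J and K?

0.078125

With two independent routes of shared ancestry, r is the sum of the two contributions.
J and K are related in two ways: half second cousins through their fathers (r = 1/64) and half first cousins through their mothers (r = 1/16).
r = 1/64 + 1/16 = 5/64 = 0.078125.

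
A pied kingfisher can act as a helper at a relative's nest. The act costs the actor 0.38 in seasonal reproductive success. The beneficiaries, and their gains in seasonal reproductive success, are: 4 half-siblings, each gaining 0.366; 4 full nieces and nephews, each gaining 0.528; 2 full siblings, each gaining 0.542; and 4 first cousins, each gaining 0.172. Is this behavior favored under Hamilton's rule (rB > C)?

Yes

Hamilton's rule: the trait is favored when the sum of r·B over every recipient exceeds the actor's cost C.
r to a half-sibling = 0.25 (half-sibs share one parent — one path of length 2: r = (1/2)^2 = 1/4).
r to a full niece or nephew = 0.25 (full aunt/uncle↔niece/nephew: two paths of length 3 through the shared grandparent pair: r = 2·(1/2)^3 = 1/4).
r to a full sibling = 0.5 (full sibs share both parents — two paths of length 2: r = 2·(1/2)^2 = 1/2).
r to a first cousin = 0.125 (first cousins share one grandparent pair — two paths of length 4: r = 2·(1/2)^4 = 1/8).
Summing one r·B term per recipient: 4·0.25·0.366 + 4·0.25·0.528 + 2·0.5·0.542 + 4·0.125·0.172 = 1.522.
1.522 > 0.38: the indirect benefit exceeds the cost.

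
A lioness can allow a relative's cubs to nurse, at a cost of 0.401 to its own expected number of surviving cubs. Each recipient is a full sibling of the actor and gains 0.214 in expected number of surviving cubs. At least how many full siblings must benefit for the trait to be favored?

r to a full sibling = 1/2 (full sibs share both parents — two paths of length 2: r = 2·(1/2)^2 = 1/2).
Hamilton's rule: n·r·B > C  ⇒  n > C/(r·B) = 0.401/(0.5·0.214) = 3.748.
The smallest integer exceeding 3.748 is 4.

4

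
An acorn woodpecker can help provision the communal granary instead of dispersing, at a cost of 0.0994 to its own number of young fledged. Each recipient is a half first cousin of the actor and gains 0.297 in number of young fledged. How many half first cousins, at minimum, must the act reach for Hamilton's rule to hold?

r to a half first cousin = 1/16 (half first cousins share one grandparent — one path of length 4: r = (1/2)^4 = 1/16).
Hamilton's rule: n·r·B > C  ⇒  n > C/(r·B) = 0.0994/(0.0625·0.297) = 5.355.
The smallest integer exceeding 5.355 is 6.

6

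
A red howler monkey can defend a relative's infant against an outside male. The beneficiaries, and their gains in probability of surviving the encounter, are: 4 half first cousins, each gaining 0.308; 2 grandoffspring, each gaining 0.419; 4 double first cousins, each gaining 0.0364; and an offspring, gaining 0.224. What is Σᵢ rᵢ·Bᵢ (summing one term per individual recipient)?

r to a half first cousin = 1/16 (half first cousins share one grandparent — one path of length 4: r = (1/2)^4 = 1/16).
r to a grandoffspring = 0.25 (two parent–offspring links: r = (1/2)^2 = 1/4).
r to a double first cousin = 0.25 (double first cousins share both grandparent pairs — four paths of length 4: r = 4·(1/2)^4 = 1/4).
r to an offspring = 0.5 (one parent–offspring link: r = (1/2)^1 = 1/2).
Summing one r·B term per recipient: 4·0.0625·0.308 + 2·0.25·0.419 + 4·0.25·0.0364 + 1·0.5·0.224 = 0.4349.

0.4349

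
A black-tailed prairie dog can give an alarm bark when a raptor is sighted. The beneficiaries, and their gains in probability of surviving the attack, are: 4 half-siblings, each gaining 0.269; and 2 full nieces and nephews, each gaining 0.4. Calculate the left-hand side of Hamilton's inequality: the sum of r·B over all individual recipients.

0.469

r to a half-sibling = 1/4 (half-sibs share one parent — one path of length 2: r = (1/2)^2 = 1/4).
r to a full niece or nephew = 0.25 (full aunt/uncle↔niece/nephew: two paths of length 3 through the shared grandparent pair: r = 2·(1/2)^3 = 1/4).
Summing one r·B term per recipient: 4·0.25·0.269 + 2·0.25·0.4 = 0.469.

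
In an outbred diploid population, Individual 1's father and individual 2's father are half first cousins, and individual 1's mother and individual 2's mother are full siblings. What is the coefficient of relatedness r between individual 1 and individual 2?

With two independent routes of shared ancestry, r is the sum of the two contributions.
Individual 1 and individual 2 are related in two ways: half second cousins through their fathers (r = 1/64) and first cousins through their mothers (r = 1/8).
r = 1/64 + 1/8 = 0.140625.

0.140625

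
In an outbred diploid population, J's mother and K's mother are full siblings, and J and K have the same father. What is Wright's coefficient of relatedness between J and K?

Wright's path rule: contributions from independent ancestry routes add.
J and K are related in two ways: first cousins through their mothers (r = 1/8) and half-sibs through their shared father (r = 1/4).
r = 1/8 + 1/4 = 0.375.

0.375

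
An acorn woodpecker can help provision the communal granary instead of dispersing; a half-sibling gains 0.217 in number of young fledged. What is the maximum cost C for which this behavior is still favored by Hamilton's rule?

r to a half-sibling = 1/4 (half-sibs share one parent — one path of length 2: r = (1/2)^2 = 1/4).
Hamilton's rule: n·r·B > C, so the trait is favored while C < n·r·B = 1·0.25·0.217 = 0.05425.

0.05425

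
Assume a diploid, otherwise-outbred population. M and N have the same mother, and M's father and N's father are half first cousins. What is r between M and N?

Independent pedigree routes through distinct common ancestors add.
M and N are related in two ways: half-sibs through their shared mother (r = 1/4) and half second cousins through their fathers (r = 1/64).
r = 1/4 + 1/64 = 0.265625.

0.265625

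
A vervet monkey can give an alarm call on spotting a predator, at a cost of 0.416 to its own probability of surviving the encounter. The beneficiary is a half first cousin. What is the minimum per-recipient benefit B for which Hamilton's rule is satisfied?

r to a half first cousin = 0.0625 (half first cousins share one grandparent — one path of length 4: r = (1/2)^4 = 1/16).
Hamilton's rule with n recipients of equal r: n·r·B > C, so B > C/(n·r) = 0.416/(1·0.0625) = 6.656.

6.656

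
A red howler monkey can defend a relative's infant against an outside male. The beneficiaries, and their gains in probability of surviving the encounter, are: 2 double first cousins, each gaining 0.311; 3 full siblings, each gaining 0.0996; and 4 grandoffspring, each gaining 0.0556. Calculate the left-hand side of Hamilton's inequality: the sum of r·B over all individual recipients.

r to a double first cousin = 1/4 (double first cousins share both grandparent pairs — four paths of length 4: r = 4·(1/2)^4 = 1/4).
r to a full sibling = 0.5 (full sibs share both parents — two paths of length 2: r = 2·(1/2)^2 = 1/2).
r to a grandoffspring = 0.25 (two parent–offspring links: r = (1/2)^2 = 1/4).
Summing one r·B term per recipient: 2·0.25·0.311 + 3·0.5·0.0996 + 4·0.25·0.0556 = 0.3605.

0.3605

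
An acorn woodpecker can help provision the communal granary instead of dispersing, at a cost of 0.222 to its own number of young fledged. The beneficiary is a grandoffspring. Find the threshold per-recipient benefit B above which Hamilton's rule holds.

0.888

r to a grandoffspring = 0.25 (two parent–offspring links: r = (1/2)^2 = 1/4).
Hamilton's rule with n recipients of equal r: n·r·B > C, so B > C/(n·r) = 0.222/(1·0.25) = 0.888.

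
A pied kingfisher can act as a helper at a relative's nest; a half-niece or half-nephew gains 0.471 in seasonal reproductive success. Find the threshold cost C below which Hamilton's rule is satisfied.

0.058875

r to a half-niece or half-nephew = 0.125 (half-aunt/uncle↔niece/nephew: one path of length 3: r = (1/2)^3 = 1/8).
Hamilton's rule: n·r·B > C, so the trait is favored while C < n·r·B = 1·0.125·0.471 = 0.058875.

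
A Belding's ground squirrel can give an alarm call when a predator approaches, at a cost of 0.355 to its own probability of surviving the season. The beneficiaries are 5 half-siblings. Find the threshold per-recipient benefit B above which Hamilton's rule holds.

0.284

r to a half-sibling = 0.25 (half-sibs share one parent — one path of length 2: r = (1/2)^2 = 1/4).
Hamilton's rule with n recipients of equal r: n·r·B > C, so B > C/(n·r) = 0.355/(5·0.25) = 0.284.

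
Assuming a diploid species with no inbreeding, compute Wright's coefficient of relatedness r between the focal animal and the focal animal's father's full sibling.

0.25

Each parent–offspring link contributes a factor of 1/2, and independent paths through distinct common ancestors add.
Full aunt/uncle↔niece/nephew: two paths of length 3 through the shared grandparent pair: r = 2·(1/2)^3 = 1/4.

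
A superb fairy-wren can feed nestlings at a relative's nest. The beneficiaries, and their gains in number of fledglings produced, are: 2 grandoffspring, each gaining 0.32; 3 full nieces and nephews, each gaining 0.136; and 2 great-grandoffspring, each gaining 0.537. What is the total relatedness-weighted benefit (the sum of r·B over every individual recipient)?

r to a grandoffspring = 1/4 (two parent–offspring links: r = (1/2)^2 = 1/4).
r to a full niece or nephew = 0.25 (full aunt/uncle↔niece/nephew: two paths of length 3 through the shared grandparent pair: r = 2·(1/2)^3 = 1/4).
r to a great-grandoffspring = 0.125 (three parent–offspring links: r = (1/2)^3 = 1/8).
Summing one r·B term per recipient: 2·0.25·0.32 + 3·0.25·0.136 + 2·0.125·0.537 = 0.39625.

0.39625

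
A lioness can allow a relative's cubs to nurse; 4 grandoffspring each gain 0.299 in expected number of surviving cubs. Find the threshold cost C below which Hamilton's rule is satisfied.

r to a grandoffspring = 1/4 (two parent–offspring links: r = (1/2)^2 = 1/4).
Hamilton's rule: n·r·B > C, so the trait is favored while C < n·r·B = 4·0.25·0.299 = 0.299.

0.299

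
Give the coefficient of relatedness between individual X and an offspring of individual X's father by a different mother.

Each parent–offspring link contributes a factor of 1/2, and independent paths through distinct common ancestors add.
Half-sibs share one parent — one path of length 2: r = (1/2)^2 = 1/4.

0.25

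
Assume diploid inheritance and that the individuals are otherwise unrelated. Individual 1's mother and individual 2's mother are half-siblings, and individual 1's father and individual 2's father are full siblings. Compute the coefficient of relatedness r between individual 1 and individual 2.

With two independent routes of shared ancestry, r is the sum of the two contributions.
Individual 1 and individual 2 are related in two ways: half first cousins through their mothers (r = 1/16) and first cousins through their fathers (r = 1/8).
r = 1/16 + 1/8 = 0.1875.

0.1875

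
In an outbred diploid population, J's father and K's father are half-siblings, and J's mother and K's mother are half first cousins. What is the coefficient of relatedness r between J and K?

Relatedness sums over independent paths through distinct common ancestors.
J and K are related in two ways: half first cousins through their fathers (r = 1/16) and half second cousins through their mothers (r = 1/64).
r = 1/16 + 1/64 = 5/64 = 0.078125.

0.078125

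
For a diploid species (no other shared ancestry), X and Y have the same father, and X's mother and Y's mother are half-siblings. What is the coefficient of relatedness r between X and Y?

0.3125

With two independent routes of shared ancestry, r is the sum of the two contributions.
X and Y are related in two ways: half-sibs through their shared father (r = 1/4) and half first cousins through their mothers (r = 1/16).
r = 1/4 + 1/16 = 5/16 = 0.3125.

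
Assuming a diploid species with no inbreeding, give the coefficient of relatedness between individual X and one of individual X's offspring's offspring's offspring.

0.125

Each parent–offspring link contributes a factor of 1/2, and independent paths through distinct common ancestors add.
Three parent–offspring links: r = (1/2)^3 = 1/8.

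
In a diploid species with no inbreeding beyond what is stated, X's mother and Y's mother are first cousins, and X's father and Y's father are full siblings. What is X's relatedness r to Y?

0.15625

With two independent routes of shared ancestry, r is the sum of the two contributions.
X and Y are related in two ways: second cousins through their mothers (r = 1/32) and first cousins through their fathers (r = 1/8).
r = 1/32 + 1/8 = 0.15625.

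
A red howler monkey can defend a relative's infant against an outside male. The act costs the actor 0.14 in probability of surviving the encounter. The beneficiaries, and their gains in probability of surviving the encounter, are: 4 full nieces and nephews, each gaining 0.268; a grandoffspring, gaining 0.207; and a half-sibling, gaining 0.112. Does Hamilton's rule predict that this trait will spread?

Yes

Hamilton's rule: the trait is favored when the sum of r·B over every recipient exceeds the actor's cost C.
r to a full niece or nephew = 1/4 (full aunt/uncle↔niece/nephew: two paths of length 3 through the shared grandparent pair: r = 2·(1/2)^3 = 1/4).
r to a grandoffspring = 0.25 (two parent–offspring links: r = (1/2)^2 = 1/4).
r to a half-sibling = 0.25 (half-sibs share one parent — one path of length 2: r = (1/2)^2 = 1/4).
Summing one r·B term per recipient: 4·0.25·0.268 + 1·0.25·0.207 + 1·0.25·0.112 = 0.34775.
0.34775 > 0.14: the indirect benefit exceeds the cost.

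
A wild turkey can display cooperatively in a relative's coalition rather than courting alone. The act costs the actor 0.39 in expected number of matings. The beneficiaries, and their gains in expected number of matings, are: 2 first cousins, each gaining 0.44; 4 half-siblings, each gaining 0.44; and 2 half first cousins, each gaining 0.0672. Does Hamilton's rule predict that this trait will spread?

Hamilton's rule: the trait is favored when the sum of r·B over every recipient exceeds the actor's cost C.
r to a first cousin = 1/8 (first cousins share one grandparent pair — two paths of length 4: r = 2·(1/2)^4 = 1/8).
r to a half-sibling = 1/4 (half-sibs share one parent — one path of length 2: r = (1/2)^2 = 1/4).
r to a half first cousin = 1/16 (half first cousins share one grandparent — one path of length 4: r = (1/2)^4 = 1/16).
Summing one r·B term per recipient: 2·0.125·0.44 + 4·0.25·0.44 + 2·0.0625·0.0672 = 0.5584.
0.5584 > 0.39: the indirect benefit exceeds the cost.

Yes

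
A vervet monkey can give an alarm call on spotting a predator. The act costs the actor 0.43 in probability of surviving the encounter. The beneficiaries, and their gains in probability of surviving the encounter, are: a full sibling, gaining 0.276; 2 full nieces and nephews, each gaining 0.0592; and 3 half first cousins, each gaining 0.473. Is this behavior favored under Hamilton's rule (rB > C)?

No

Hamilton's rule: the trait is favored when the sum of r·B over every recipient exceeds the actor's cost C.
r to a full sibling = 0.5 (full sibs share both parents — two paths of length 2: r = 2·(1/2)^2 = 1/2).
r to a full niece or nephew = 0.25 (full aunt/uncle↔niece/nephew: two paths of length 3 through the shared grandparent pair: r = 2·(1/2)^3 = 1/4).
r to a half first cousin = 0.0625 (half first cousins share one grandparent — one path of length 4: r = (1/2)^4 = 1/16).
Summing one r·B term per recipient: 1·0.5·0.276 + 2·0.25·0.0592 + 3·0.0625·0.473 = 0.2562875.
0.2562875 < 0.43: the indirect benefit is less than the cost.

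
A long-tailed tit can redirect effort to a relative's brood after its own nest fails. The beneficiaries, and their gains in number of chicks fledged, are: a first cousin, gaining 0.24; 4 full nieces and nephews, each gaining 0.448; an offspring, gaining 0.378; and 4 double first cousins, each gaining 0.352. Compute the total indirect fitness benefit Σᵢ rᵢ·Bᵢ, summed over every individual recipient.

1.019

r to a first cousin = 0.125 (first cousins share one grandparent pair — two paths of length 4: r = 2·(1/2)^4 = 1/8).
r to a full niece or nephew = 1/4 (full aunt/uncle↔niece/nephew: two paths of length 3 through the shared grandparent pair: r = 2·(1/2)^3 = 1/4).
r to an offspring = 1/2 (one parent–offspring link: r = (1/2)^1 = 1/2).
r to a double first cousin = 1/4 (double first cousins share both grandparent pairs — four paths of length 4: r = 4·(1/2)^4 = 1/4).
Summing one r·B term per recipient: 1·0.125·0.24 + 4·0.25·0.448 + 1·0.5·0.378 + 4·0.25·0.352 = 1.019.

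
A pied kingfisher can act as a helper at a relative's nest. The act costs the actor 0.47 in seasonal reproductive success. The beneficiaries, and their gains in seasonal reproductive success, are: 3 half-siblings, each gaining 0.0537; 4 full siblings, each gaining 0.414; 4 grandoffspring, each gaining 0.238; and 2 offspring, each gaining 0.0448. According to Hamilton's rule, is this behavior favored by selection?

Yes

Hamilton's rule: the trait is favored when the sum of r·B over every recipient exceeds the actor's cost C.
r to a half-sibling = 0.25 (half-sibs share one parent — one path of length 2: r = (1/2)^2 = 1/4).
r to a full sibling = 0.5 (full sibs share both parents — two paths of length 2: r = 2·(1/2)^2 = 1/2).
r to a grandoffspring = 0.25 (two parent–offspring links: r = (1/2)^2 = 1/4).
r to an offspring = 1/2 (one parent–offspring link: r = (1/2)^1 = 1/2).
Summing one r·B term per recipient: 3·0.25·0.0537 + 4·0.5·0.414 + 4·0.25·0.238 + 2·0.5·0.0448 = 1.151075.
1.151075 > 0.47: the indirect benefit exceeds the cost.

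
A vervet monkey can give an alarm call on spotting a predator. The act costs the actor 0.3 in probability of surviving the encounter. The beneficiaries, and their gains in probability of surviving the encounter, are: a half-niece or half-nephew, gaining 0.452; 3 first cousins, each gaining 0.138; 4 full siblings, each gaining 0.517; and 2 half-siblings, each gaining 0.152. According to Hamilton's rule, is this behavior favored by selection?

Yes

Hamilton's rule: the trait is favored when the sum of r·B over every recipient exceeds the actor's cost C.
r to a half-niece or half-nephew = 0.125 (half-aunt/uncle↔niece/nephew: one path of length 3: r = (1/2)^3 = 1/8).
r to a first cousin = 1/8 (first cousins share one grandparent pair — two paths of length 4: r = 2·(1/2)^4 = 1/8).
r to a full sibling = 0.5 (full sibs share both parents — two paths of length 2: r = 2·(1/2)^2 = 1/2).
r to a half-sibling = 0.25 (half-sibs share one parent — one path of length 2: r = (1/2)^2 = 1/4).
Summing one r·B term per recipient: 1·0.125·0.452 + 3·0.125·0.138 + 4·0.5·0.517 + 2·0.25·0.152 = 1.21825.
1.21825 > 0.3: the indirect benefit exceeds the cost.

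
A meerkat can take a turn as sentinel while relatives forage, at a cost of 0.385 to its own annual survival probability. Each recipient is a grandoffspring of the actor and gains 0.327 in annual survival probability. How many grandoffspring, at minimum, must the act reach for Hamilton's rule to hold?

r to a grandoffspring = 0.25 (two parent–offspring links: r = (1/2)^2 = 1/4).
Hamilton's rule: n·r·B > C  ⇒  n > C/(r·B) = 0.385/(0.25·0.327) = 4.709.
The smallest integer exceeding 4.709 is 5.

5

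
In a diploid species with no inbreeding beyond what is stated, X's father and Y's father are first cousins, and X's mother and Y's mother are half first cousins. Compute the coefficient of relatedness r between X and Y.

0.046875

With two independent routes of shared ancestry, r is the sum of the two contributions.
X and Y are related in two ways: second cousins through their fathers (r = 1/32) and half second cousins through their mothers (r = 1/64).
r = 1/32 + 1/64 = 0.046875.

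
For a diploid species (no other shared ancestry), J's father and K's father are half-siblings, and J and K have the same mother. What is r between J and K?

0.3125

Relatedness sums over independent paths through distinct common ancestors.
J and K are related in two ways: half first cousins through their fathers (r = 1/16) and half-sibs through their shared mother (r = 1/4).
r = 1/16 + 1/4 = 5/16 = 0.3125.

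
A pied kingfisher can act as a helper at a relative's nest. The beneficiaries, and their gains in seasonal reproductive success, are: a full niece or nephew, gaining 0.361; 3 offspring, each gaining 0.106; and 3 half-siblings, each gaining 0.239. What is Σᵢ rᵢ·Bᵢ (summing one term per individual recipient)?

0.4285

r to a full niece or nephew = 0.25 (full aunt/uncle↔niece/nephew: two paths of length 3 through the shared grandparent pair: r = 2·(1/2)^3 = 1/4).
r to an offspring = 1/2 (one parent–offspring link: r = (1/2)^1 = 1/2).
r to a half-sibling = 0.25 (half-sibs share one parent — one path of length 2: r = (1/2)^2 = 1/4).
Summing one r·B term per recipient: 1·0.25·0.361 + 3·0.5·0.106 + 3·0.25·0.239 = 0.4285.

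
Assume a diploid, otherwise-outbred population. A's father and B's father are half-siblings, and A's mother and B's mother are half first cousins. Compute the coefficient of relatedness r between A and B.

Wright's path rule: contributions from independent ancestry routes add.
A and B are related in two ways: half first cousins through their fathers (r = 1/16) and half second cousins through their mothers (r = 1/64).
r = 1/16 + 1/64 = 5/64 = 0.078125.

0.078125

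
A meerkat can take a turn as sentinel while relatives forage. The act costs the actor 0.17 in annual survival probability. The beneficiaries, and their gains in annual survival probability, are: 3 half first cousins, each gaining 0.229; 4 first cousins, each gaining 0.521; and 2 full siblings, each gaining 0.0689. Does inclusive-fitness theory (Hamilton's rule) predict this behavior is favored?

Yes

Hamilton's rule: the trait is favored when the sum of r·B over every recipient exceeds the actor's cost C.
r to a half first cousin = 1/16 (half first cousins share one grandparent — one path of length 4: r = (1/2)^4 = 1/16).
r to a first cousin = 1/8 (first cousins share one grandparent pair — two paths of length 4: r = 2·(1/2)^4 = 1/8).
r to a full sibling = 0.5 (full sibs share both parents — two paths of length 2: r = 2·(1/2)^2 = 1/2).
Summing one r·B term per recipient: 3·0.0625·0.229 + 4·0.125·0.521 + 2·0.5·0.0689 = 0.3723375.
0.3723375 > 0.17: the indirect benefit exceeds the cost.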